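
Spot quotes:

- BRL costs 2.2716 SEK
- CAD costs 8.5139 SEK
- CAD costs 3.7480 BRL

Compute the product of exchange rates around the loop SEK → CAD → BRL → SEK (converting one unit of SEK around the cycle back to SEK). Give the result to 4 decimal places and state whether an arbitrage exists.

Around SEK → CAD → BRL → SEK: 1 ÷ 8.5139 × 3.7480 × 2.2716 = 1.000007
Product ≈ 1 (deviation 0.001%, within rounding noise).

1.0000 (no arbitrage)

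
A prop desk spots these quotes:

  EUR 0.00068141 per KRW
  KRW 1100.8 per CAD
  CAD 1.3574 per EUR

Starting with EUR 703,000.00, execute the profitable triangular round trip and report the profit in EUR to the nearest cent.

Profitable loop is EUR → CAD → KRW → EUR:
EUR 703,000.00 × 1.3574 = CAD 954,252.20
CAD 954,252.20 × 1100.8 = KRW 1,050,440,822
KRW 1,050,440,822 × 0.00068141 = EUR 715,780.88
Profit = EUR 715,780.88 − EUR 703,000.00

Profit: EUR 12,780.88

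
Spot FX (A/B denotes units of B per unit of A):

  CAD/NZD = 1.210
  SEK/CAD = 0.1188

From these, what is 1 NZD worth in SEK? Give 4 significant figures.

NZD/SEK = 6.957

1 NZD ÷ 1.210 = 0.826446 CAD
0.826446 CAD ÷ 0.1188 = 6.95662 SEK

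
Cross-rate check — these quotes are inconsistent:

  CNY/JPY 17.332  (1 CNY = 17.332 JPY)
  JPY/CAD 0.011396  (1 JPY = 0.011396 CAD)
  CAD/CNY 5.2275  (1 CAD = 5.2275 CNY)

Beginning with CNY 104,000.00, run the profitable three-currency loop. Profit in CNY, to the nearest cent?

Profitable loop is CNY → JPY → CAD → CNY:
CNY 104,000.00 × 17.332 = JPY 1,802,528
JPY 1,802,528 × 0.011396 = CAD 20,541.61
CAD 20,541.61 × 5.2275 = CNY 107,381.26
Profit = CNY 107,381.26 − CNY 104,000.00

Profit: CNY 3,381.26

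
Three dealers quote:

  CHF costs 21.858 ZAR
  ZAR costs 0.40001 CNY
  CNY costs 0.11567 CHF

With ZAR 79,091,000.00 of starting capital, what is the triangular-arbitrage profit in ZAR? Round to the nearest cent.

Profit: ZAR 897,779.91

Profitable loop is ZAR → CNY → CHF → ZAR:
ZAR 79,091,000.00 × 0.40001 = CNY 31,637,190.91
CNY 31,637,190.91 × 0.11567 = CHF 3,659,473.87
CHF 3,659,473.87 × 21.858 = ZAR 79,988,779.91
Profit = ZAR 79,988,779.91 − ZAR 79,091,000.00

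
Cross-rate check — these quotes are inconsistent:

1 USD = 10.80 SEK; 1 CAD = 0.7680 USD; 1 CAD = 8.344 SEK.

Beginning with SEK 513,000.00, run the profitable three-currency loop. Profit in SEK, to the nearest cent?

Profit: SEK 3,067.71

Profitable loop is SEK → USD → CAD → SEK:
SEK 513,000.00 ÷ 10.80 = USD 47,500.00
USD 47,500.00 ÷ 0.7680 = CAD 61,848.96
CAD 61,848.96 × 8.344 = SEK 516,067.71
Profit = SEK 516,067.71 − SEK 513,000.00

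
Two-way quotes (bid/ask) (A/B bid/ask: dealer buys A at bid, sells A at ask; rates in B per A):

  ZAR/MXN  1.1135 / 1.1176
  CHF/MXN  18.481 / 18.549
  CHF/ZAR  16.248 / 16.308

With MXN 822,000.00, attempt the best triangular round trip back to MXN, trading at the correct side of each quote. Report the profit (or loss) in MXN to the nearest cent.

Best loop MXN → ZAR → CHF → MXN:
MXN 822,000.00 ÷ 1.1176 (buy ZAR at ask) = ZAR 735,504.65
ZAR 735,504.65 ÷ 16.308 (buy CHF at ask) = CHF 45,100.85
CHF 45,100.85 × 18.481 (sell CHF at bid) = MXN 833,508.80

Net profit: MXN 11,508.80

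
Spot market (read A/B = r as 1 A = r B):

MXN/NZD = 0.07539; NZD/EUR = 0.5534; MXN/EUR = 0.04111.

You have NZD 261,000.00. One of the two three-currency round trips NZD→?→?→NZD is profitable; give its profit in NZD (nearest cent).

Profitable loop is NZD → EUR → MXN → NZD:
NZD 261,000.00 × 0.5534 = EUR 144,437.40
EUR 144,437.40 ÷ 0.04111 = MXN 3,513,437.12
MXN 3,513,437.12 × 0.07539 = NZD 264,878.02
Profit = NZD 264,878.02 − NZD 261,000.00

Profit: NZD 3,878.02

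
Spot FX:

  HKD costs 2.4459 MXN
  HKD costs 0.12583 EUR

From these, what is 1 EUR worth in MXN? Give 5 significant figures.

EUR/MXN = 19.438

1 EUR ÷ 0.12583 = 7.94723 HKD
7.94723 HKD × 2.4459 = 19.4381 MXN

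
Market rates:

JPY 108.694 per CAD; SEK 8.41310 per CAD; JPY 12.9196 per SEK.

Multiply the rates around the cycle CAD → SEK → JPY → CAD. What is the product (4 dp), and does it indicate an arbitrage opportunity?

1.0000 (no arbitrage)

Around CAD → SEK → JPY → CAD: 1 × 8.41310 × 12.9196 ÷ 108.694 = 0.999999
Product ≈ 1 (deviation 0.000%, within rounding noise).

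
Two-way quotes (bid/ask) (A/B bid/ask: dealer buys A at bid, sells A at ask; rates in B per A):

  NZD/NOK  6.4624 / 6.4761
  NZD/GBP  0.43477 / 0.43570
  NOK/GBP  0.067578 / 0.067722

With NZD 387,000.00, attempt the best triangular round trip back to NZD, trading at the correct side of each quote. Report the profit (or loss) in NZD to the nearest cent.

Net profit: NZD 902.50

Best loop NZD → NOK → GBP → NZD:
NZD 387,000.00 × 6.4624 (sell NZD at bid) = NOK 2,500,948.80
NOK 2,500,948.80 × 0.067578 (sell NOK at bid) = GBP 169,009.12
GBP 169,009.12 ÷ 0.43570 (buy NZD at ask) = NZD 387,902.50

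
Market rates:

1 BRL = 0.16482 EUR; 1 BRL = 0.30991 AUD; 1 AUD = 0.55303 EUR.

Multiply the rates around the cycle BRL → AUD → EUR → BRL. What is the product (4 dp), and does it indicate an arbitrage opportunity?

1.0399 (arbitrage exists)

Around BRL → AUD → EUR → BRL: 1 × 0.30991 × 0.55303 ÷ 0.16482 = 1.039859
Product > 1; profitable direction is BRL → AUD → EUR → BRL.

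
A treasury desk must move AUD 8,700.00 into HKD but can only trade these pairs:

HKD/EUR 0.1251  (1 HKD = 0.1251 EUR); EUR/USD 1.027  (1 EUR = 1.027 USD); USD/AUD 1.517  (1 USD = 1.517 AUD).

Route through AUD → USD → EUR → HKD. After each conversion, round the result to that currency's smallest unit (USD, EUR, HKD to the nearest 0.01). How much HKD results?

AUD 8,700.00 ÷ 1.517 = USD 5,735.00
USD 5,735.00 ÷ 1.027 = EUR 5,584.23
EUR 5,584.23 ÷ 0.1251 = HKD 44,638.13

HKD 44,638.13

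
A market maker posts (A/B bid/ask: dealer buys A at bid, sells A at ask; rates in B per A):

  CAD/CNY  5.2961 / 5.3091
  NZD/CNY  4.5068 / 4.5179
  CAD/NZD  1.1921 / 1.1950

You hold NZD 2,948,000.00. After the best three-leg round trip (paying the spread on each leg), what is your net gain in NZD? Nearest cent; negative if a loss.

Best loop NZD → CNY → CAD → NZD:
NZD 2,948,000.00 × 4.5068 (sell NZD at bid) = CNY 13,286,046.40
CNY 13,286,046.40 ÷ 5.3091 (buy CAD at ask) = CAD 2,502,504.45
CAD 2,502,504.45 × 1.1921 (sell CAD at bid) = NZD 2,983,235.56

Net profit: NZD 35,235.56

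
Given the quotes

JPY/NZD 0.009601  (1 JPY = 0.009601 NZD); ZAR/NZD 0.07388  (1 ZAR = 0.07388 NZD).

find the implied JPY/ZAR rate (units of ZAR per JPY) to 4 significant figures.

JPY/ZAR = 0.1300

1 JPY × 0.009601 = 0.009601 NZD
0.009601 NZD ÷ 0.07388 = 0.129954 ZAR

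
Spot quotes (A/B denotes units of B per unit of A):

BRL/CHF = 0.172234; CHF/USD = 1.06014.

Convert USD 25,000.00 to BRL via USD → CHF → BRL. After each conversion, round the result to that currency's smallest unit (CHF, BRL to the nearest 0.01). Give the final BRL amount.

USD 25,000.00 ÷ 1.06014 = CHF 23,581.79
CHF 23,581.79 ÷ 0.172234 = BRL 136,917.16

BRL 136,917.16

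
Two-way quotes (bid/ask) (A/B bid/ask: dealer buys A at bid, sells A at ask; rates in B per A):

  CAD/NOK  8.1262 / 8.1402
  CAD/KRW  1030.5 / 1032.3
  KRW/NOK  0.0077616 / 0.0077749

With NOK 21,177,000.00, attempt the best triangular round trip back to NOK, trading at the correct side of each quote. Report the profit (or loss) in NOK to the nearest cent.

Net profit: NOK 264,304.49

Best loop NOK → KRW → CAD → NOK:
NOK 21,177,000.00 ÷ 0.0077749 (buy KRW at ask) = KRW 2,723,764,936
KRW 2,723,764,936 ÷ 1032.3 (buy CAD at ask) = CAD 2,638,540.09
CAD 2,638,540.09 × 8.1262 (sell CAD at bid) = NOK 21,441,304.49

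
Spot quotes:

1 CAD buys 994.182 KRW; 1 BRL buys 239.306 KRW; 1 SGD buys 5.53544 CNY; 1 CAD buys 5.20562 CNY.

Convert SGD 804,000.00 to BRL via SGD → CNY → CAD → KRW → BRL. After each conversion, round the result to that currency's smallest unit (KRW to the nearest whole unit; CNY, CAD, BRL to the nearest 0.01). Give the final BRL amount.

SGD 804,000.00 × 5.53544 = CNY 4,450,493.76
CNY 4,450,493.76 ÷ 5.20562 = CAD 854,940.19
CAD 854,940.19 × 994.182 = KRW 849,966,148
KRW 849,966,148 ÷ 239.306 = BRL 3,551,796.23

BRL 3,551,796.23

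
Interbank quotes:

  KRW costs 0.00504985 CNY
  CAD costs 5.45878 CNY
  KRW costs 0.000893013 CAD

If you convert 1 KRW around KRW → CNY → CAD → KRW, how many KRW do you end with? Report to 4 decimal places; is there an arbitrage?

1.0359 (arbitrage exists)

Around KRW → CNY → CAD → KRW: 1 × 0.00504985 ÷ 5.45878 ÷ 0.000893013 = 1.035917
Product > 1; profitable direction is KRW → CNY → CAD → KRW.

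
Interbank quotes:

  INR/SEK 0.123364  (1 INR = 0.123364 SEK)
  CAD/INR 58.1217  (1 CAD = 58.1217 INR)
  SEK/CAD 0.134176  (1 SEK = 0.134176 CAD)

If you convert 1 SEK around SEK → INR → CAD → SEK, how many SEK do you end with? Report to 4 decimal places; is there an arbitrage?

Around SEK → INR → CAD → SEK: 1 ÷ 0.123364 ÷ 58.1217 ÷ 0.134176 = 1.039438
Product > 1; profitable direction is SEK → INR → CAD → SEK.

1.0394 (arbitrage exists)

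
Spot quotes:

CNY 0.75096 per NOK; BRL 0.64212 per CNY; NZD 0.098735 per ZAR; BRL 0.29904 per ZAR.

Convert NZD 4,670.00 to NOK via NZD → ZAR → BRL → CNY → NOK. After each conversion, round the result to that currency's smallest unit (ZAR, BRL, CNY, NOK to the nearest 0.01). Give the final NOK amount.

NZD 4,670.00 ÷ 0.098735 = ZAR 47,298.32
ZAR 47,298.32 × 0.29904 = BRL 14,144.09
BRL 14,144.09 ÷ 0.64212 = CNY 22,027.18
CNY 22,027.18 ÷ 0.75096 = NOK 29,332.03

NOK 29,332.03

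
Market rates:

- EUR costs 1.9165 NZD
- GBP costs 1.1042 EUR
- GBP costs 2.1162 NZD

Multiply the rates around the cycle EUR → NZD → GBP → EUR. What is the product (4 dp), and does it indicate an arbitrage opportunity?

1.0000 (no arbitrage)

Around EUR → NZD → GBP → EUR: 1 × 1.9165 ÷ 2.1162 × 1.1042 = 1.000000
Product ≈ 1 (deviation 0.000%, within rounding noise).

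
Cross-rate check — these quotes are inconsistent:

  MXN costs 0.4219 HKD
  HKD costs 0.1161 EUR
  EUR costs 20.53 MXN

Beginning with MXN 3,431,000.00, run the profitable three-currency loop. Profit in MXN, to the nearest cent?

Profit: MXN 19,256.74

Profitable loop is MXN → HKD → EUR → MXN:
MXN 3,431,000.00 × 0.4219 = HKD 1,447,538.90
HKD 1,447,538.90 × 0.1161 = EUR 168,059.27
EUR 168,059.27 × 20.53 = MXN 3,450,256.74
Profit = MXN 3,450,256.74 − MXN 3,431,000.00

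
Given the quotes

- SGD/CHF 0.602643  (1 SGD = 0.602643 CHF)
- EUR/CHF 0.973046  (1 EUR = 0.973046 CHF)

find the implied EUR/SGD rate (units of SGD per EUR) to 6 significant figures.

1 EUR × 0.973046 = 0.973046 CHF
0.973046 CHF ÷ 0.602643 = 1.61463 SGD

EUR/SGD = 1.61463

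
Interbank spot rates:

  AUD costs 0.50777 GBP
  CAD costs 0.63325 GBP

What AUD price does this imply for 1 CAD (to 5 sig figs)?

1 CAD × 0.63325 = 0.63325 GBP
0.63325 GBP ÷ 0.50777 = 1.24712 AUD

CAD/AUD = 1.2471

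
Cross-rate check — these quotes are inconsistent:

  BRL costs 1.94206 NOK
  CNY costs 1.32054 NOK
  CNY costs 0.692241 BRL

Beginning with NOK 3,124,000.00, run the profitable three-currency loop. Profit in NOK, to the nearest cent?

Profit: NOK 56,383.02

Profitable loop is NOK → CNY → BRL → NOK:
NOK 3,124,000.00 ÷ 1.32054 = CNY 2,365,698.88
CNY 2,365,698.88 × 0.692241 = BRL 1,637,633.76
BRL 1,637,633.76 × 1.94206 = NOK 3,180,383.02
Profit = NOK 3,180,383.02 − NOK 3,124,000.00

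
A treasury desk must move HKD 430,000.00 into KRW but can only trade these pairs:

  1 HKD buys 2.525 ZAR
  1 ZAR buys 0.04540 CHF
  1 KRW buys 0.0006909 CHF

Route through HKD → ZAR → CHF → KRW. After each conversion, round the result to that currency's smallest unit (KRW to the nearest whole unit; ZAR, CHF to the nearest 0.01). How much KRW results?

HKD 430,000.00 × 2.525 = ZAR 1,085,750.00
ZAR 1,085,750.00 × 0.04540 = CHF 49,293.05
CHF 49,293.05 ÷ 0.0006909 = KRW 71,346,143

KRW 71,346,143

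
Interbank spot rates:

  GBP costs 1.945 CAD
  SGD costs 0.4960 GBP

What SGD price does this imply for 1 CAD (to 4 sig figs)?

1 CAD ÷ 1.945 = 0.514139 GBP
0.514139 GBP ÷ 0.4960 = 1.03657 SGD

CAD/SGD = 1.037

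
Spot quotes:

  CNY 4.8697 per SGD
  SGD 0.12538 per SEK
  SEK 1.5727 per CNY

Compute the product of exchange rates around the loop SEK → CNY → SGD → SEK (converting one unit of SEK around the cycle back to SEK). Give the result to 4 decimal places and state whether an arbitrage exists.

1.0414 (arbitrage exists)

Around SEK → CNY → SGD → SEK: 1 ÷ 1.5727 ÷ 4.8697 ÷ 0.12538 = 1.041415
Product > 1; profitable direction is SEK → CNY → SGD → SEK.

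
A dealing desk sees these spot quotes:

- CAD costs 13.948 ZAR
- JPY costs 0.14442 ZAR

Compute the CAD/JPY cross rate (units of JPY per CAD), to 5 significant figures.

1 CAD × 13.948 = 13.948 ZAR
13.948 ZAR ÷ 0.14442 = 96.5794 JPY

CAD/JPY = 96.579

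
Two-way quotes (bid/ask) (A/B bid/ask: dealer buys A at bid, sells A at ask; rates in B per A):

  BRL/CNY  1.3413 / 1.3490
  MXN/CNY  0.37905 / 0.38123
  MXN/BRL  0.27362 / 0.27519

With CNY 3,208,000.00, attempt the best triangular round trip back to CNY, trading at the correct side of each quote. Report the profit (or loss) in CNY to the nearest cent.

Best loop CNY → BRL → MXN → CNY:
CNY 3,208,000.00 ÷ 1.3490 (buy BRL at ask) = BRL 2,378,057.82
BRL 2,378,057.82 ÷ 0.27519 (buy MXN at ask) = MXN 8,641,512.48
MXN 8,641,512.48 × 0.37905 (sell MXN at bid) = CNY 3,275,565.31

Net profit: CNY 67,565.31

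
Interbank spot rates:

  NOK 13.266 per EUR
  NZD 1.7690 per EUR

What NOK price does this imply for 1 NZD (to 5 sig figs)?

NZD/NOK = 7.4992

1 NZD ÷ 1.7690 = 0.565291 EUR
0.565291 EUR × 13.266 = 7.49915 NOK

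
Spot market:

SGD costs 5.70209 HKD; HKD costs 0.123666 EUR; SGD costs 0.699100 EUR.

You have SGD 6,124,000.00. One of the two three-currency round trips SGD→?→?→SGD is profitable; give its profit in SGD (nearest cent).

Profit: SGD 53,037.83

Profitable loop is SGD → HKD → EUR → SGD:
SGD 6,124,000.00 × 5.70209 = HKD 34,919,599.16
HKD 34,919,599.16 × 0.123666 = EUR 4,318,367.15
EUR 4,318,367.15 ÷ 0.699100 = SGD 6,177,037.83
Profit = SGD 6,177,037.83 − SGD 6,124,000.00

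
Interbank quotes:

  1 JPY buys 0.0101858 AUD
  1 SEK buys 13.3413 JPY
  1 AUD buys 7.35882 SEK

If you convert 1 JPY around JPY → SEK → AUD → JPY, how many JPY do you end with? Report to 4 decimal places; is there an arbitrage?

1.0000 (no arbitrage)

Around JPY → SEK → AUD → JPY: 1 ÷ 13.3413 ÷ 7.35882 ÷ 0.0101858 = 0.999997
Product ≈ 1 (deviation 0.000%, within rounding noise).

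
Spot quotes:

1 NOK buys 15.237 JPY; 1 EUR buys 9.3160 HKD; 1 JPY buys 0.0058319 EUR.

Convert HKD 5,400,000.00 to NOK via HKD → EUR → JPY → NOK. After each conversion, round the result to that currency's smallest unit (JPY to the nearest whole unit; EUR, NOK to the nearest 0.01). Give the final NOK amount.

NOK 6,523,110.65

HKD 5,400,000.00 ÷ 9.3160 = EUR 579,647.92
EUR 579,647.92 ÷ 0.0058319 = JPY 99,392,637
JPY 99,392,637 ÷ 15.237 = NOK 6,523,110.65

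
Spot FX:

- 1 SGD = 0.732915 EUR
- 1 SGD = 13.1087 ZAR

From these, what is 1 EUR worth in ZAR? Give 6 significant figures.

1 EUR ÷ 0.732915 = 1.36441 SGD
1.36441 SGD × 13.1087 = 17.8857 ZAR

EUR/ZAR = 17.8857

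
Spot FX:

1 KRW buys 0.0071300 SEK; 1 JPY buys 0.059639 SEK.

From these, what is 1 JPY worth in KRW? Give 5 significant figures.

1 JPY × 0.059639 = 0.059639 SEK
0.059639 SEK ÷ 0.0071300 = 8.36452 KRW

JPY/KRW = 8.3645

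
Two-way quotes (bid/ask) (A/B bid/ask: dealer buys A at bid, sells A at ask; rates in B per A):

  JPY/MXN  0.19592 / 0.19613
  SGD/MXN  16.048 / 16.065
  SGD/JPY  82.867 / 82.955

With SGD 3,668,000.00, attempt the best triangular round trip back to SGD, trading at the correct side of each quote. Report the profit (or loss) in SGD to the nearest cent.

Net profit: SGD 38,883.91

Best loop SGD → JPY → MXN → SGD:
SGD 3,668,000.00 × 82.867 (sell SGD at bid) = JPY 303,956,156
JPY 303,956,156 × 0.19592 (sell JPY at bid) = MXN 59,551,090.08
MXN 59,551,090.08 ÷ 16.065 (buy SGD at ask) = SGD 3,706,883.91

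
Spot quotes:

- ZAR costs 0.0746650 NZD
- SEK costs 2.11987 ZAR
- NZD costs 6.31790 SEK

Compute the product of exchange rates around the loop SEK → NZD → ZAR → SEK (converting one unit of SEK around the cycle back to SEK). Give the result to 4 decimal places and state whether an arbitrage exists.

1.0000 (no arbitrage)

Around SEK → NZD → ZAR → SEK: 1 ÷ 6.31790 ÷ 0.0746650 ÷ 2.11987 = 1.000002
Product ≈ 1 (deviation 0.000%, within rounding noise).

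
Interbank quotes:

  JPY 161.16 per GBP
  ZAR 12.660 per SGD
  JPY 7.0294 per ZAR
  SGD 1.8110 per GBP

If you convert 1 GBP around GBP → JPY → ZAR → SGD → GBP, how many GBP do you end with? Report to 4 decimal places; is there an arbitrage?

Around GBP → JPY → ZAR → SGD → GBP: 1 × 161.16 ÷ 7.0294 ÷ 12.660 ÷ 1.8110 = 0.999970
Product ≈ 1 (deviation 0.003%, within rounding noise).

1.0000 (no arbitrage)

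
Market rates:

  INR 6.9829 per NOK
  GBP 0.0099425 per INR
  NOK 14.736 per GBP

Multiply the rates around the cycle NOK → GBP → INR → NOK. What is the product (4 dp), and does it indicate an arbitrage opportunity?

0.9774 (arbitrage exists)

Around NOK → GBP → INR → NOK: 1 ÷ 14.736 ÷ 0.0099425 ÷ 6.9829 = 0.977437
Product < 1; profitable direction is NOK → INR → GBP → NOK.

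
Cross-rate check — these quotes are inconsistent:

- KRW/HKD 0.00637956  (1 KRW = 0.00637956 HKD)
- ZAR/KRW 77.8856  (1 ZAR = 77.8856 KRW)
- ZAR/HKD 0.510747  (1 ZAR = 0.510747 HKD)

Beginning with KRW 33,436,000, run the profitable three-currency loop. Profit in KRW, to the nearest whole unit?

Profit: KRW 933,423

Profitable loop is KRW → ZAR → HKD → KRW:
KRW 33,436,000 ÷ 77.8856 = ZAR 429,296.30
ZAR 429,296.30 × 0.510747 = HKD 219,261.80
HKD 219,261.80 ÷ 0.00637956 = KRW 34,369,423
Profit = KRW 34,369,423 − KRW 33,436,000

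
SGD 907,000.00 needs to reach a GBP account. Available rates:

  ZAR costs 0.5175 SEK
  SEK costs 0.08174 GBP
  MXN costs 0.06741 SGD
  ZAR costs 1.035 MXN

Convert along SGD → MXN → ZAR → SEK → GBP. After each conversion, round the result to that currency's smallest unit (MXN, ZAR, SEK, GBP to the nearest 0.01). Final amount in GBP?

GBP 549,904.91

SGD 907,000.00 ÷ 0.06741 = MXN 13,454,977.01
MXN 13,454,977.01 ÷ 1.035 = ZAR 12,999,977.79
ZAR 12,999,977.79 × 0.5175 = SEK 6,727,488.51
SEK 6,727,488.51 × 0.08174 = GBP 549,904.91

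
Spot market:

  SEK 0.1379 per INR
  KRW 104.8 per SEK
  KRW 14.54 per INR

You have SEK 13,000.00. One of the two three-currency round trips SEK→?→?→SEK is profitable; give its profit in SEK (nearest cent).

Profit: SEK 79.23

Profitable loop is SEK → INR → KRW → SEK:
SEK 13,000.00 ÷ 0.1379 = INR 94,271.21
INR 94,271.21 × 14.54 = KRW 1,370,703
KRW 1,370,703 ÷ 104.8 = SEK 13,079.23
Profit = SEK 13,079.23 − SEK 13,000.00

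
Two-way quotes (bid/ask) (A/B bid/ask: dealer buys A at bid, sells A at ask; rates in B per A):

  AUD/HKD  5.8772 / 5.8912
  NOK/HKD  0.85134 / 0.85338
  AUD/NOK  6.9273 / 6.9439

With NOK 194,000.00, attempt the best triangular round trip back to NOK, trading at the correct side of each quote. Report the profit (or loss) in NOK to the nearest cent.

Net profit: NOK 207.05

Best loop NOK → HKD → AUD → NOK:
NOK 194,000.00 × 0.85134 (sell NOK at bid) = HKD 165,159.96
HKD 165,159.96 ÷ 5.8912 (buy AUD at ask) = AUD 28,035.03
AUD 28,035.03 × 6.9273 (sell AUD at bid) = NOK 194,207.05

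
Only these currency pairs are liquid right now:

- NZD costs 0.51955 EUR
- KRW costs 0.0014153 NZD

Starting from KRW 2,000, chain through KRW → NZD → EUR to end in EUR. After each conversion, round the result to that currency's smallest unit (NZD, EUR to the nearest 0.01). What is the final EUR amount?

KRW 2,000 × 0.0014153 = NZD 2.83
NZD 2.83 × 0.51955 = EUR 1.47

EUR 1.47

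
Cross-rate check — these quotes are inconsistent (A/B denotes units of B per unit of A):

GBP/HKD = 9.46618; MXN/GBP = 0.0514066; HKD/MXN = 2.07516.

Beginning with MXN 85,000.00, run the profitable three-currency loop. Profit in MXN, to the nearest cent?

Profit: MXN 834.95

Profitable loop is MXN → GBP → HKD → MXN:
MXN 85,000.00 × 0.0514066 = GBP 4,369.56
GBP 4,369.56 × 9.46618 = HKD 41,363.05
HKD 41,363.05 × 2.07516 = MXN 85,834.95
Profit = MXN 85,834.95 − MXN 85,000.00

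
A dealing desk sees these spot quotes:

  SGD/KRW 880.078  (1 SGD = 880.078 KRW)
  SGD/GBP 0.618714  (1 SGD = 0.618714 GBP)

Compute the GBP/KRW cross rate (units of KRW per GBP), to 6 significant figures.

GBP/KRW = 1422.43

1 GBP ÷ 0.618714 = 1.61626 SGD
1.61626 SGD × 880.078 = 1422.43 KRW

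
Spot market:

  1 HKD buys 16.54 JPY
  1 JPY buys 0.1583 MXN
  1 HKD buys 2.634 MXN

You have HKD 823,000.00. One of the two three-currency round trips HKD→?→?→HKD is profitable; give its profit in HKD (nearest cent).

Profit: HKD 4,940.61

Profitable loop is HKD → MXN → JPY → HKD:
HKD 823,000.00 × 2.634 = MXN 2,167,782.00
MXN 2,167,782.00 ÷ 0.1583 = JPY 13,694,138
JPY 13,694,138 ÷ 16.54 = HKD 827,940.61
Profit = HKD 827,940.61 − HKD 823,000.00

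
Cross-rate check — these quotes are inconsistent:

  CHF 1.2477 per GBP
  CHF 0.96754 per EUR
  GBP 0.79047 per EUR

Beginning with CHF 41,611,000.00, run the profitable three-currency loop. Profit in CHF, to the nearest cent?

Profitable loop is CHF → EUR → GBP → CHF:
CHF 41,611,000.00 ÷ 0.96754 = EUR 43,007,007.46
EUR 43,007,007.46 × 0.79047 = GBP 33,995,749.19
GBP 33,995,749.19 × 1.2477 = CHF 42,416,496.26
Profit = CHF 42,416,496.26 − CHF 41,611,000.00

Profit: CHF 805,496.26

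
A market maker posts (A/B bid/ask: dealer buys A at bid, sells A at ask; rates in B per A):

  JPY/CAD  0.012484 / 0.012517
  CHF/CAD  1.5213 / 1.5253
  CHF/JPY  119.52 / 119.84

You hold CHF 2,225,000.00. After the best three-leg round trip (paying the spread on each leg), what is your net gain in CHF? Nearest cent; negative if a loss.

Net profit: CHF 31,538.92

Best loop CHF → CAD → JPY → CHF:
CHF 2,225,000.00 × 1.5213 (sell CHF at bid) = CAD 3,384,892.50
CAD 3,384,892.50 ÷ 0.012517 (buy JPY at ask) = JPY 270,423,624
JPY 270,423,624 ÷ 119.84 (buy CHF at ask) = CHF 2,256,538.92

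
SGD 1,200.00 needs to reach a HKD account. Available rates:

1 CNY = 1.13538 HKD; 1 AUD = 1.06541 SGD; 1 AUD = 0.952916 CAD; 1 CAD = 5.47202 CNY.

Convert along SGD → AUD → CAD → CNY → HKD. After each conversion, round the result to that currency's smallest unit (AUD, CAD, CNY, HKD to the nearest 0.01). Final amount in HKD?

HKD 6,668.22

SGD 1,200.00 ÷ 1.06541 = AUD 1,126.33
AUD 1,126.33 × 0.952916 = CAD 1,073.30
CAD 1,073.30 × 5.47202 = CNY 5,873.12
CNY 5,873.12 × 1.13538 = HKD 6,668.22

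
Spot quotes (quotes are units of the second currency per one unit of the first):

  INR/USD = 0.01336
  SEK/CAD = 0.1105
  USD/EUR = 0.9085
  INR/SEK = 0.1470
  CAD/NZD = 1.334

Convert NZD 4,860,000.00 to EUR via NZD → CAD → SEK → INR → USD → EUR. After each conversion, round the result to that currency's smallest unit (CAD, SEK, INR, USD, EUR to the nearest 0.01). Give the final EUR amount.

EUR 2,722,276.39

NZD 4,860,000.00 ÷ 1.334 = CAD 3,643,178.41
CAD 3,643,178.41 ÷ 0.1105 = SEK 32,969,940.36
SEK 32,969,940.36 ÷ 0.1470 = INR 224,285,308.57
INR 224,285,308.57 × 0.01336 = USD 2,996,451.72
USD 2,996,451.72 × 0.9085 = EUR 2,722,276.39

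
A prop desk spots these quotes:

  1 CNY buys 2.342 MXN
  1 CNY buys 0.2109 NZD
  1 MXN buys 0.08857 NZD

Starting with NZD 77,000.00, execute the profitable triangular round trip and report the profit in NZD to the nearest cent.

Profit: NZD 1,287.74

Profitable loop is NZD → MXN → CNY → NZD:
NZD 77,000.00 ÷ 0.08857 = MXN 869,368.86
MXN 869,368.86 ÷ 2.342 = CNY 371,207.88
CNY 371,207.88 × 0.2109 = NZD 78,287.74
Profit = NZD 78,287.74 − NZD 77,000.00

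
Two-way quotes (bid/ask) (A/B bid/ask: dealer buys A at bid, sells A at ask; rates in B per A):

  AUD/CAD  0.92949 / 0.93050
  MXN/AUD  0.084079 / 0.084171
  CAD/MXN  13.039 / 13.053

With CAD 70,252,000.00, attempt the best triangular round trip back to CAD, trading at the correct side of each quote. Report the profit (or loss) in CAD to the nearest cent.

Best loop CAD → MXN → AUD → CAD:
CAD 70,252,000.00 × 13.039 (sell CAD at bid) = MXN 916,015,828.00
MXN 916,015,828.00 × 0.084079 (sell MXN at bid) = AUD 77,017,694.80
AUD 77,017,694.80 × 0.92949 (sell AUD at bid) = CAD 71,587,177.14

Net profit: CAD 1,335,177.14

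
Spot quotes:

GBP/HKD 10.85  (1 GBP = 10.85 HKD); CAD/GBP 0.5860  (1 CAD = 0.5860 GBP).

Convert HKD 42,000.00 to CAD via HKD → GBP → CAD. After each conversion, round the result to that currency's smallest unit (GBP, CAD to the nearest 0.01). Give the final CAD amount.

CAD 6,605.75

HKD 42,000.00 ÷ 10.85 = GBP 3,870.97
GBP 3,870.97 ÷ 0.5860 = CAD 6,605.75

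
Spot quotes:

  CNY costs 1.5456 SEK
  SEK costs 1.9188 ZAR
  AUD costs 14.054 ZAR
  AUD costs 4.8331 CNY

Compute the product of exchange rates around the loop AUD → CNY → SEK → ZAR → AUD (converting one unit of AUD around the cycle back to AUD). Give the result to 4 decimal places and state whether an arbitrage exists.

1.0199 (arbitrage exists)

Around AUD → CNY → SEK → ZAR → AUD: 1 × 4.8331 × 1.5456 × 1.9188 ÷ 14.054 = 1.019888
Product > 1; profitable direction is AUD → CNY → SEK → ZAR → AUD.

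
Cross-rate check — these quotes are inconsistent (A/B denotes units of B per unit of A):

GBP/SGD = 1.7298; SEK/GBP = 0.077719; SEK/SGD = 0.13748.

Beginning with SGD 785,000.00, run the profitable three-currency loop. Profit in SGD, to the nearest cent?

Profit: SGD 17,760.66

Profitable loop is SGD → GBP → SEK → SGD:
SGD 785,000.00 ÷ 1.7298 = GBP 453,809.69
GBP 453,809.69 ÷ 0.077719 = SEK 5,839,108.70
SEK 5,839,108.70 × 0.13748 = SGD 802,760.66
Profit = SGD 802,760.66 − SGD 785,000.00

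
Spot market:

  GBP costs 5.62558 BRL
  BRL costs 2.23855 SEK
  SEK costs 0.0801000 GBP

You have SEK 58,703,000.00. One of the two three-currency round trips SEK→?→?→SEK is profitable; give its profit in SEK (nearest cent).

Profitable loop is SEK → GBP → BRL → SEK:
SEK 58,703,000.00 × 0.0801000 = GBP 4,702,110.30
GBP 4,702,110.30 × 5.62558 = BRL 26,452,097.66
BRL 26,452,097.66 × 2.23855 = SEK 59,214,343.22
Profit = SEK 59,214,343.22 − SEK 58,703,000.00

Profit: SEK 511,343.22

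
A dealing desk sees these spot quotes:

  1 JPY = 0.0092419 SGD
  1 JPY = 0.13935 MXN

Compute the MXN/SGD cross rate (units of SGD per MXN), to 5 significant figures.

1 MXN ÷ 0.13935 = 7.17618 JPY
7.17618 JPY × 0.0092419 = 0.0663215 SGD

MXN/SGD = 0.066321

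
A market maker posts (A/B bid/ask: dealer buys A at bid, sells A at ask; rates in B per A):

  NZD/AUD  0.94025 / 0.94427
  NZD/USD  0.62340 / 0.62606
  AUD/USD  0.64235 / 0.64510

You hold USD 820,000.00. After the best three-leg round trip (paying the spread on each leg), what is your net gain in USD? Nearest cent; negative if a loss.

Best loop USD → AUD → NZD → USD:
USD 820,000.00 ÷ 0.64510 (buy AUD at ask) = AUD 1,271,120.76
AUD 1,271,120.76 ÷ 0.94427 (buy NZD at ask) = NZD 1,346,141.21
NZD 1,346,141.21 × 0.62340 (sell NZD at bid) = USD 839,184.43

Net profit: USD 19,184.43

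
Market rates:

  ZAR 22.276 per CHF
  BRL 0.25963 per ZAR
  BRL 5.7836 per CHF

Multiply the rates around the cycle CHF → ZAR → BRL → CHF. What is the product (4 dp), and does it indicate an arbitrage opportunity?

Around CHF → ZAR → BRL → CHF: 1 × 22.276 × 0.25963 ÷ 5.7836 = 0.999986
Product ≈ 1 (deviation 0.001%, within rounding noise).

1.0000 (no arbitrage)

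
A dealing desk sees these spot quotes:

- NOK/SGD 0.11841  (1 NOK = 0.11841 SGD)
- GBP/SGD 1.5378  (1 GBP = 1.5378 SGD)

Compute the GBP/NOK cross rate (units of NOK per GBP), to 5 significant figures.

1 GBP × 1.5378 = 1.5378 SGD
1.5378 SGD ÷ 0.11841 = 12.9871 NOK

GBP/NOK = 12.987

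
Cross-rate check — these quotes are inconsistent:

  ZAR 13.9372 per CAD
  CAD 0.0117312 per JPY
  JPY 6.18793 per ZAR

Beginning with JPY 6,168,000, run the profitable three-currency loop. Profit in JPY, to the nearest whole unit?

Profitable loop is JPY → CAD → ZAR → JPY:
JPY 6,168,000 × 0.0117312 = CAD 72,358.04
CAD 72,358.04 × 13.9372 = ZAR 1,008,468.50
ZAR 1,008,468.50 × 6.18793 = JPY 6,240,332
Profit = JPY 6,240,332 − JPY 6,168,000

Profit: JPY 72,332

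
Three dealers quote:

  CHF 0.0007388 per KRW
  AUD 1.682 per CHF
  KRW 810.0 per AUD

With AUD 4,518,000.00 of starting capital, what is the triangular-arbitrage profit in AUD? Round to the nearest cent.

Profit: AUD 29,619.54

Profitable loop is AUD → KRW → CHF → AUD:
AUD 4,518,000.00 × 810.0 = KRW 3,659,580,000
KRW 3,659,580,000 × 0.0007388 = CHF 2,703,697.70
CHF 2,703,697.70 × 1.682 = AUD 4,547,619.54
Profit = AUD 4,547,619.54 − AUD 4,518,000.00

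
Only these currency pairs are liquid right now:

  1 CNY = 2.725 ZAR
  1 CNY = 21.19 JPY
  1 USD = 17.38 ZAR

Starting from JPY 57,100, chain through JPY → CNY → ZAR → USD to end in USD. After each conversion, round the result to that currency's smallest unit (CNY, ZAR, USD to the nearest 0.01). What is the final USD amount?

USD 422.50

JPY 57,100 ÷ 21.19 = CNY 2,694.67
CNY 2,694.67 × 2.725 = ZAR 7,342.98
ZAR 7,342.98 ÷ 17.38 = USD 422.50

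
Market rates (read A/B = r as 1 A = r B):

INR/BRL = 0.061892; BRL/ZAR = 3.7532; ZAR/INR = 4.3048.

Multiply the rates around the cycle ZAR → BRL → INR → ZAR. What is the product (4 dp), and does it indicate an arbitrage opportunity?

1.0000 (no arbitrage)

Around ZAR → BRL → INR → ZAR: 1 ÷ 3.7532 ÷ 0.061892 ÷ 4.3048 = 1.000025
Product ≈ 1 (deviation 0.002%, within rounding noise).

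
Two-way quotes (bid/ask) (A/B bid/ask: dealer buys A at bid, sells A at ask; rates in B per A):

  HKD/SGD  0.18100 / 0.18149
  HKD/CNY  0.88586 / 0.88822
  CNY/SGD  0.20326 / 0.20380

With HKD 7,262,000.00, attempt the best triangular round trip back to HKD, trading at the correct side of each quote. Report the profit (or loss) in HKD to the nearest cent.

Net result: HKD -771.70 (no profitable arbitrage after spreads)

Best loop HKD → SGD → CNY → HKD:
HKD 7,262,000.00 × 0.18100 (sell HKD at bid) = SGD 1,314,422.00
SGD 1,314,422.00 ÷ 0.20380 (buy CNY at ask) = CNY 6,449,568.20
CNY 6,449,568.20 ÷ 0.88822 (buy HKD at ask) = HKD 7,261,228.30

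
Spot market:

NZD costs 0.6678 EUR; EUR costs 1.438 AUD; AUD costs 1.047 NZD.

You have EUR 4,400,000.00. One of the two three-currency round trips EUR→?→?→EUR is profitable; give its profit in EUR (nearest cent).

Profitable loop is EUR → AUD → NZD → EUR:
EUR 4,400,000.00 × 1.438 = AUD 6,327,200.00
AUD 6,327,200.00 × 1.047 = NZD 6,624,578.40
NZD 6,624,578.40 × 0.6678 = EUR 4,423,893.46
Profit = EUR 4,423,893.46 − EUR 4,400,000.00

Profit: EUR 23,893.46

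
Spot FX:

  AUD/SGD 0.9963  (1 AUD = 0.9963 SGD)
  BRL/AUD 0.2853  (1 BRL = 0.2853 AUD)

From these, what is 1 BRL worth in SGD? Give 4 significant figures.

1 BRL × 0.2853 = 0.2853 AUD
0.2853 AUD × 0.9963 = 0.284244 SGD

BRL/SGD = 0.2842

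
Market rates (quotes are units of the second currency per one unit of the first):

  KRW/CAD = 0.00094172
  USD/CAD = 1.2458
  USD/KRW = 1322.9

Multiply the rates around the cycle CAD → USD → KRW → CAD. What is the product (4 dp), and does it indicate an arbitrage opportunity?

Around CAD → USD → KRW → CAD: 1 ÷ 1.2458 × 1322.9 × 0.00094172 = 1.000001
Product ≈ 1 (deviation 0.000%, within rounding noise).

1.0000 (no arbitrage)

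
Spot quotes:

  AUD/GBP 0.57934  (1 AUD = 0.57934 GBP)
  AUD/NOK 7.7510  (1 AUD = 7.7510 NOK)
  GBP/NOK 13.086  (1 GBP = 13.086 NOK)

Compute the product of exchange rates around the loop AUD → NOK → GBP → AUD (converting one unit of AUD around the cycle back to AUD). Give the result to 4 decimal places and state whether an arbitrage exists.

1.0224 (arbitrage exists)

Around AUD → NOK → GBP → AUD: 1 × 7.7510 ÷ 13.086 ÷ 0.57934 = 1.022392
Product > 1; profitable direction is AUD → NOK → GBP → AUD.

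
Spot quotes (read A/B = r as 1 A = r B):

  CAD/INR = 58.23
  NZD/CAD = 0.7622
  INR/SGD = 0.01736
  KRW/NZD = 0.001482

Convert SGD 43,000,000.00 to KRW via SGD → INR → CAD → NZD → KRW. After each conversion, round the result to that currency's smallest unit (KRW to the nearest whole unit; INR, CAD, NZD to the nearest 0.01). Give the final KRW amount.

KRW 37,657,787,166

SGD 43,000,000.00 ÷ 0.01736 = INR 2,476,958,525.35
INR 2,476,958,525.35 ÷ 58.23 = CAD 42,537,498.29
CAD 42,537,498.29 ÷ 0.7622 = NZD 55,808,840.58
NZD 55,808,840.58 ÷ 0.001482 = KRW 37,657,787,166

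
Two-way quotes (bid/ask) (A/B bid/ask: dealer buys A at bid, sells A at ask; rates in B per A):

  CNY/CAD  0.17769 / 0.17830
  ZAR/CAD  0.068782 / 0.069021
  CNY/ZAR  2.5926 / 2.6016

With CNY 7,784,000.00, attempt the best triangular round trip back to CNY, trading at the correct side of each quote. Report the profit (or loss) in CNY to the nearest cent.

Net profit: CNY 1,057.07

Best loop CNY → ZAR → CAD → CNY:
CNY 7,784,000.00 × 2.5926 (sell CNY at bid) = ZAR 20,180,798.40
ZAR 20,180,798.40 × 0.068782 (sell ZAR at bid) = CAD 1,388,075.68
CAD 1,388,075.68 ÷ 0.17830 (buy CNY at ask) = CNY 7,785,057.07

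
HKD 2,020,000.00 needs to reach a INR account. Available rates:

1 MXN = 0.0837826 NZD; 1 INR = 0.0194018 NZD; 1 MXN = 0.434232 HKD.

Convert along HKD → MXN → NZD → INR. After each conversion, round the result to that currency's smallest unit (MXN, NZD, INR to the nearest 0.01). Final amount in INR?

HKD 2,020,000.00 ÷ 0.434232 = MXN 4,651,891.15
MXN 4,651,891.15 × 0.0837826 = NZD 389,747.54
NZD 389,747.54 ÷ 0.0194018 = INR 20,088,215.53

INR 20,088,215.53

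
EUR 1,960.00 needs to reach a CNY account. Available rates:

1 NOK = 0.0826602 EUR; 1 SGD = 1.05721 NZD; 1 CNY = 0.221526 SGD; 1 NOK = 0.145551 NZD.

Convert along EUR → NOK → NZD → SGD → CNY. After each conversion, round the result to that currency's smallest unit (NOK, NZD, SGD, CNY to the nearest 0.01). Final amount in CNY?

EUR 1,960.00 ÷ 0.0826602 = NOK 23,711.53
NOK 23,711.53 × 0.145551 = NZD 3,451.24
NZD 3,451.24 ÷ 1.05721 = SGD 3,264.48
SGD 3,264.48 ÷ 0.221526 = CNY 14,736.33

CNY 14,736.33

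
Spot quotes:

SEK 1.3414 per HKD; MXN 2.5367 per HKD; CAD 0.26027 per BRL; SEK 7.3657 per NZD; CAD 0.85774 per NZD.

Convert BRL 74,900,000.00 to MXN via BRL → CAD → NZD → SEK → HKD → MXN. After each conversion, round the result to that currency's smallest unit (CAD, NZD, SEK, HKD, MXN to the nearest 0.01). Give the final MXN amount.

BRL 74,900,000.00 × 0.26027 = CAD 19,494,223.00
CAD 19,494,223.00 ÷ 0.85774 = NZD 22,727,426.73
NZD 22,727,426.73 × 7.3657 = SEK 167,403,407.07
SEK 167,403,407.07 ÷ 1.3414 = HKD 124,797,530.24
HKD 124,797,530.24 × 2.5367 = MXN 316,573,894.96

MXN 316,573,894.96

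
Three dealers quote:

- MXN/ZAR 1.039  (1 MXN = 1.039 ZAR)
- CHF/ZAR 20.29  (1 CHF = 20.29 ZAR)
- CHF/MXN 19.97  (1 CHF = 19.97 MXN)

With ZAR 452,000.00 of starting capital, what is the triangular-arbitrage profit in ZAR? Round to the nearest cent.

Profit: ZAR 10,221.35

Profitable loop is ZAR → CHF → MXN → ZAR:
ZAR 452,000.00 ÷ 20.29 = CHF 22,276.98
CHF 22,276.98 × 19.97 = MXN 444,871.37
MXN 444,871.37 × 1.039 = ZAR 462,221.35
Profit = ZAR 462,221.35 − ZAR 452,000.00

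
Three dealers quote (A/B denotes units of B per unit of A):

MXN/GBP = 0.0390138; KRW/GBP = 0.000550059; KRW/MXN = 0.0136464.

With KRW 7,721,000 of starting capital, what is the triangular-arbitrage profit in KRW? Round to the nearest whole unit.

Profitable loop is KRW → GBP → MXN → KRW:
KRW 7,721,000 × 0.000550059 = GBP 4,247.01
GBP 4,247.01 ÷ 0.0390138 = MXN 108,859.06
MXN 108,859.06 ÷ 0.0136464 = KRW 7,977,126
Profit = KRW 7,977,126 − KRW 7,721,000

Profit: KRW 256,126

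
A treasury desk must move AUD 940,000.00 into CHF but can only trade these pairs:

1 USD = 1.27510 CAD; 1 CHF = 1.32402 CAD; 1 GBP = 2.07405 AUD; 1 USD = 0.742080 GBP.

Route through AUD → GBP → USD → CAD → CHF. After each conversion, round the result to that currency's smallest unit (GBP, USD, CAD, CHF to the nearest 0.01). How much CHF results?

AUD 940,000.00 ÷ 2.07405 = GBP 453,219.55
GBP 453,219.55 ÷ 0.742080 = USD 610,742.17
USD 610,742.17 × 1.27510 = CAD 778,757.34
CAD 778,757.34 ÷ 1.32402 = CHF 588,176.42

CHF 588,176.42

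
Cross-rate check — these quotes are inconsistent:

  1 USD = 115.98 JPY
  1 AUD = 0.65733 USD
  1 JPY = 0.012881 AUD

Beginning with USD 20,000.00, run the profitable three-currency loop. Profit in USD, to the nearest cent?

Profitable loop is USD → AUD → JPY → USD:
USD 20,000.00 ÷ 0.65733 = AUD 30,426.12
AUD 30,426.12 ÷ 0.012881 = JPY 2,362,093
JPY 2,362,093 ÷ 115.98 = USD 20,366.38
Profit = USD 20,366.38 − USD 20,000.00

Profit: USD 366.38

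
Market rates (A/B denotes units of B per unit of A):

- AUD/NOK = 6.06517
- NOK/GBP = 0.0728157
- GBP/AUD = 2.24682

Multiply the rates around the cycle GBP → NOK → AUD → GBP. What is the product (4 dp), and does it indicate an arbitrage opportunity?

Around GBP → NOK → AUD → GBP: 1 ÷ 0.0728157 ÷ 6.06517 ÷ 2.24682 = 1.007775
Product > 1; profitable direction is GBP → NOK → AUD → GBP.

1.0078 (arbitrage exists)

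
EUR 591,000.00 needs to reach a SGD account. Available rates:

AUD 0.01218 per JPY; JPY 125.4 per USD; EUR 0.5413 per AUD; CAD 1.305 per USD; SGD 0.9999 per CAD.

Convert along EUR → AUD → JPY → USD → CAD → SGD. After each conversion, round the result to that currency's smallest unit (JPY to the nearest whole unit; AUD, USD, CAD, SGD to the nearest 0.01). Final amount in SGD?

SGD 932,763.85

EUR 591,000.00 ÷ 0.5413 = AUD 1,091,816.00
AUD 1,091,816.00 ÷ 0.01218 = JPY 89,640,066
JPY 89,640,066 ÷ 125.4 = USD 714,833.06
USD 714,833.06 × 1.305 = CAD 932,857.14
CAD 932,857.14 × 0.9999 = SGD 932,763.85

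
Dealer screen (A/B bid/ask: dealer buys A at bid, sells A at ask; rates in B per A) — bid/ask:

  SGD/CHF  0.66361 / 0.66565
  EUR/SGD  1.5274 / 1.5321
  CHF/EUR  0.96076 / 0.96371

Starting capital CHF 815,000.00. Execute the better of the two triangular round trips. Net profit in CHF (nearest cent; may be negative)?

Best loop CHF → SGD → EUR → CHF:
CHF 815,000.00 ÷ 0.66565 (buy SGD at ask) = SGD 1,224,367.16
SGD 1,224,367.16 ÷ 1.5321 (buy EUR at ask) = EUR 799,143.11
EUR 799,143.11 ÷ 0.96371 (buy CHF at ask) = CHF 829,236.09

Net profit: CHF 14,236.09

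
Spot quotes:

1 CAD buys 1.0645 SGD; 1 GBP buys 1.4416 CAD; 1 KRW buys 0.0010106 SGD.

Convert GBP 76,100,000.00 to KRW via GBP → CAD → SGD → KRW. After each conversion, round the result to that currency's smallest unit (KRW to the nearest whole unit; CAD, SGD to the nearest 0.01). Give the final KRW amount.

KRW 115,556,878,607

GBP 76,100,000.00 × 1.4416 = CAD 109,705,760.00
CAD 109,705,760.00 × 1.0645 = SGD 116,781,781.52
SGD 116,781,781.52 ÷ 0.0010106 = KRW 115,556,878,607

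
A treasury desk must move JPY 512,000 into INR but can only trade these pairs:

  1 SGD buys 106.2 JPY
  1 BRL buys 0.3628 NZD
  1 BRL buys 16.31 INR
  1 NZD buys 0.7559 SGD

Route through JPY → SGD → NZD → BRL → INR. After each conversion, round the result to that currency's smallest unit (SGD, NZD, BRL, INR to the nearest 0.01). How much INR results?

INR 286,726.54

JPY 512,000 ÷ 106.2 = SGD 4,821.09
SGD 4,821.09 ÷ 0.7559 = NZD 6,377.95
NZD 6,377.95 ÷ 0.3628 = BRL 17,579.80
BRL 17,579.80 × 16.31 = INR 286,726.54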